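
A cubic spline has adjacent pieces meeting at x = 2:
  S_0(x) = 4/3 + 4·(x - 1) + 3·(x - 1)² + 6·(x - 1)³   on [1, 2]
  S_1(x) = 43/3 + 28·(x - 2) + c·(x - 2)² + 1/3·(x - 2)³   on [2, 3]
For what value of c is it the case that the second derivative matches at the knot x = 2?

S_0''(x) = 6 + 36·(x - 1), so S_0''(2) = 42. On the right, S_1''(2) = 2c, so c = 21.

21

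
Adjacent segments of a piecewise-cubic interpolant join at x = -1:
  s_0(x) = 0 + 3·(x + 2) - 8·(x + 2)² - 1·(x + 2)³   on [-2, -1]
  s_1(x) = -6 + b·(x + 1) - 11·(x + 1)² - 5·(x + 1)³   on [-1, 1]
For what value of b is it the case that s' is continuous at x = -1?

-16

s_0'(x) = 3 - 16·(x + 2) - 3·(x + 2)², so s_0'(-1) = -16. On the right, s_1'(-1) = b, so b = -16.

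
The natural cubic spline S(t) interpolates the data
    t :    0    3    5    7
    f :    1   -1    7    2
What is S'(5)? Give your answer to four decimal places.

1.4123

Let m_i = S''(x_i). Step sizes h_i = 3, 2, 2; slopes of the chords Δ_i = (y_(i+1) - y_i)/h_i = -2/3, 4, -5/2.
  3·m_0 + 10·m_1 + 2·m_2 = 6(Δ_1 - Δ_0) = 28
  2·m_1 + 8·m_2 + 2·m_3 = 6(Δ_2 - Δ_1) = -39
Natural end conditions: m_0 = m_3 = 0.
Solving the tridiagonal system: m_0 = 0, m_1 = 151/38, m_2 = -223/38, m_3 = 0.
On [5, 7], S'(t) = b_2 + 2c_2·(t - 5) + 3d_2·(t - 5)² with b_2 = Δ_2 - h_2(2m_2 + m_3)/6 = 161/114, c_2 = m_2/2 = -223/76, d_2 = (m_3 - m_2)/(6h_2) = 223/456. So S'(5) = 161/114.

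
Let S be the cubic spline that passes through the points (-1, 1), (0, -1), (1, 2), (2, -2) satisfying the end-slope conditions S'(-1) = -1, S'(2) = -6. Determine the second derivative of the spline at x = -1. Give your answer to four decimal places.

-9.7333

Write M_i for S''(x_i). With h_i = 1, 1, 1 and divided differences Δ_i = -2, 3, -4, the continuity of S' gives the tridiagonal system
  1·M_0 + 4·M_1 + 1·M_2 = 6(Δ_1 - Δ_0) = 30
  1·M_1 + 4·M_2 + 1·M_3 = 6(Δ_2 - Δ_1) = -42
Clamped end conditions give two more equations: 2h_0·M_0 + h_0·M_1 = 6(Δ_0 - S'(-1)) = -6 and h_2·M_2 + 2h_2·M_3 = 6(S'(2) - Δ_2) = -12.
Solving the tridiagonal system: M_0 = -146/15, M_1 = 202/15, M_2 = -212/15, M_3 = 16/15.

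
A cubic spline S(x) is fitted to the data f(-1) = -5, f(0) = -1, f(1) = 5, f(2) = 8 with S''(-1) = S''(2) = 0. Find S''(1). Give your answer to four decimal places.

-5.6000

Put σ_i = S'' at the i-th knot. Here h = (1, 1, 1) and Δ = (4, 6, 3), so the interior equations h_(i-1)·σ_(i-1) + 2(h_(i-1)+h_i)·σ_i + h_i·σ_(i+1) = 6(Δ_i − Δ_(i-1)) read
  1·σ_0 + 4·σ_1 + 1·σ_2 = 6(Δ_1 - Δ_0) = 12
  1·σ_1 + 4·σ_2 + 1·σ_3 = 6(Δ_2 - Δ_1) = -18
Natural end conditions: σ_0 = σ_3 = 0.
Solving the tridiagonal system: σ_0 = 0, σ_1 = 22/5, σ_2 = -28/5, σ_3 = 0.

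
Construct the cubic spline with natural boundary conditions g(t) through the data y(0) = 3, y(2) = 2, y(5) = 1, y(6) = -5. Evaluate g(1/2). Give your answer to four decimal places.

Put σ_i = g'' at the i-th knot. Here h = (2, 3, 1) and Δ = (-1/2, -1/3, -6), so the interior equations h_(i-1)·σ_(i-1) + 2(h_(i-1)+h_i)·σ_i + h_i·σ_(i+1) = 6(Δ_i − Δ_(i-1)) read
  2·σ_0 + 10·σ_1 + 3·σ_2 = 6(Δ_1 - Δ_0) = 1
  3·σ_1 + 8·σ_2 + 1·σ_3 = 6(Δ_2 - Δ_1) = -34
Natural end conditions: σ_0 = σ_3 = 0.
Forward elimination and back-substitution give σ_0 = 0, σ_1 = 110/71, σ_2 = -343/71, σ_3 = 0.
On [0, 2], g(t) = 3 - 433/426·t + 0·t² + 55/426·t³.
With t = 1/2: g(1/2) = 2849/1136.

2.5079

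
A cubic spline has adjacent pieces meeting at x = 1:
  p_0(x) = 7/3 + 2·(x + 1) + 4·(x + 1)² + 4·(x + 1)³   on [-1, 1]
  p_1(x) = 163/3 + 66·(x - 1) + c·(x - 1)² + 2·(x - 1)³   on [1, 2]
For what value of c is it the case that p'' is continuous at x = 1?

p_0''(x) = 8 + 24·(x + 1), so p_0''(1) = 56. On the right, p_1''(1) = 2c, so c = 28.

28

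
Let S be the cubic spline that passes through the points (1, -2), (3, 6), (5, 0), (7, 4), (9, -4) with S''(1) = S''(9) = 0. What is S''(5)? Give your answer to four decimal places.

7.0714

Write M_i for S''(x_i). With h_i = 2, 2, 2, 2 and divided differences Δ_i = 4, -3, 2, -4, the continuity of S' gives the tridiagonal system
  2·M_0 + 8·M_1 + 2·M_2 = 6(Δ_1 - Δ_0) = -42
  2·M_1 + 8·M_2 + 2·M_3 = 6(Δ_2 - Δ_1) = 30
  2·M_2 + 8·M_3 + 2·M_4 = 6(Δ_3 - Δ_2) = -36
Natural end conditions: M_0 = M_4 = 0.
Solving the tridiagonal system: M_0 = 0, M_1 = -393/56, M_2 = 99/14, M_3 = -351/56, M_4 = 0.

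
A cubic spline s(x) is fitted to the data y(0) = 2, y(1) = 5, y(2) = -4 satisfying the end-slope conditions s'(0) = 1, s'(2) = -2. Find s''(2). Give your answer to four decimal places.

37.5000

Put M_i = s'' at the i-th knot. Here h = (1, 1) and Δ = (3, -9), so the interior equations h_(i-1)·M_(i-1) + 2(h_(i-1)+h_i)·M_i + h_i·M_(i+1) = 6(Δ_i − Δ_(i-1)) read
  1·M_0 + 4·M_1 + 1·M_2 = 6(Δ_1 - Δ_0) = -72
Clamped end conditions give two more equations: 2h_0·M_0 + h_0·M_1 = 6(Δ_0 - s'(0)) = 12 and h_1·M_1 + 2h_1·M_2 = 6(s'(2) - Δ_1) = 42.
Solving: M_0 = 45/2, M_1 = -33, M_2 = 75/2.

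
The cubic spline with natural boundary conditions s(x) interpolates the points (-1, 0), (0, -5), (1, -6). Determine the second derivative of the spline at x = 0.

6

Let M_i = s''(x_i). Step sizes h_i = 1, 1; slopes of the chords Δ_i = (y_(i+1) - y_i)/h_i = -5, -1.
  1·M_0 + 4·M_1 + 1·M_2 = 6(Δ_1 - Δ_0) = 24
Natural end conditions: M_0 = M_2 = 0.
Forward elimination and back-substitution give M_0 = 0, M_1 = 6, M_2 = 0.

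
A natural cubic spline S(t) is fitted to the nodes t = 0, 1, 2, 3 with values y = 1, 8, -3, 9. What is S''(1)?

Write M_i for S''(x_i). With h_i = 1, 1, 1 and divided differences Δ_i = 7, -11, 12, the continuity of S' gives the tridiagonal system
  1·M_0 + 4·M_1 + 1·M_2 = 6(Δ_1 - Δ_0) = -108
  1·M_1 + 4·M_2 + 1·M_3 = 6(Δ_2 - Δ_1) = 138
Natural end conditions: M_0 = M_3 = 0.
Solving the tridiagonal system: M_0 = 0, M_1 = -38, M_2 = 44, M_3 = 0.

-38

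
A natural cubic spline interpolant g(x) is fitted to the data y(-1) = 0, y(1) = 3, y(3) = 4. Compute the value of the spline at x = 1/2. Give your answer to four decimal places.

2.4141

Let σ_i = g''(x_i). Step sizes h_i = 2, 2; slopes of the chords Δ_i = (y_(i+1) - y_i)/h_i = 3/2, 1/2.
  2·σ_0 + 8·σ_1 + 2·σ_2 = 6(Δ_1 - Δ_0) = -6
Natural end conditions: σ_0 = σ_2 = 0.
Solving the tridiagonal system: σ_0 = 0, σ_1 = -3/4, σ_2 = 0.
On [-1, 1], g(x) = 0 + 7/4·(x + 1) + 0·(x + 1)² - 1/16·(x + 1)³.
With (x + 1) = 3/2: g(1/2) = 309/128.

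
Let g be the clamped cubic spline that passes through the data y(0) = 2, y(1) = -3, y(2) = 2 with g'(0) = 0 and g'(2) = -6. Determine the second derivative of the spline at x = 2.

-51

Write M_i for g''(x_i). With h_i = 1, 1 and divided differences Δ_i = -5, 5, the continuity of g' gives the tridiagonal system
  1·M_0 + 4·M_1 + 1·M_2 = 6(Δ_1 - Δ_0) = 60
Clamped end conditions give two more equations: 2h_0·M_0 + h_0·M_1 = 6(Δ_0 - g'(0)) = -30 and h_1·M_1 + 2h_1·M_2 = 6(g'(2) - Δ_1) = -66.
Forward elimination and back-substitution give M_0 = -33, M_1 = 36, M_2 = -51.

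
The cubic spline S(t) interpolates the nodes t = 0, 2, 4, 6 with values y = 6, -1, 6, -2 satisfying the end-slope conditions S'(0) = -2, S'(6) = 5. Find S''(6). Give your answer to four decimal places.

20.1333

Put m_i = S'' at the i-th knot. Here h = (2, 2, 2) and Δ = (-7/2, 7/2, -4), so the interior equations h_(i-1)·m_(i-1) + 2(h_(i-1)+h_i)·m_i + h_i·m_(i+1) = 6(Δ_i − Δ_(i-1)) read
  2·m_0 + 8·m_1 + 2·m_2 = 6(Δ_1 - Δ_0) = 42
  2·m_1 + 8·m_2 + 2·m_3 = 6(Δ_2 - Δ_1) = -45
Clamped end conditions give two more equations: 2h_0·m_0 + h_0·m_1 = 6(Δ_0 - S'(0)) = -9 and h_2·m_2 + 2h_2·m_3 = 6(S'(6) - Δ_2) = 54.
Hence m_0 = -112/15, m_1 = 313/30, m_2 = -199/15, m_3 = 302/15.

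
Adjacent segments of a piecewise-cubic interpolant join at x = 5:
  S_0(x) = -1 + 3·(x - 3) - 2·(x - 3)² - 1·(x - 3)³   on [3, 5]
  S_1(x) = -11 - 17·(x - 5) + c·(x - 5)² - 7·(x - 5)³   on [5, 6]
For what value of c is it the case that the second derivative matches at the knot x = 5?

-8

S_0''(x) = -4 - 6·(x - 3), so S_0''(5) = -16. On the right, S_1''(5) = 2c, so c = -8.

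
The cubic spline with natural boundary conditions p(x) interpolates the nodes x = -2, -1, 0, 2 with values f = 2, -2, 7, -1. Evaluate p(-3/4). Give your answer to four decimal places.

Put M_i = p'' at the i-th knot. Here h = (1, 1, 2) and Δ = (-4, 9, -4), so the interior equations h_(i-1)·M_(i-1) + 2(h_(i-1)+h_i)·M_i + h_i·M_(i+1) = 6(Δ_i − Δ_(i-1)) read
  1·M_0 + 4·M_1 + 1·M_2 = 6(Δ_1 - Δ_0) = 78
  1·M_1 + 6·M_2 + 2·M_3 = 6(Δ_2 - Δ_1) = -78
Natural end conditions: M_0 = M_3 = 0.
Solving: M_0 = 0, M_1 = 546/23, M_2 = -390/23, M_3 = 0.
On [-1, 0], p(x) = -2 + 90/23·(x + 1) + 273/23·(x + 1)² - 156/23·(x + 1)³.
With (x + 1) = 1/4: p(-3/4) = -71/184.

-0.3859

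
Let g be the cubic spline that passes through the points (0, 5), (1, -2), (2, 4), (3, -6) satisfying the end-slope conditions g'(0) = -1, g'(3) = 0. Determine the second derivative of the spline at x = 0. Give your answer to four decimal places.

-38.5333

Let m_i = g''(x_i). Step sizes h_i = 1, 1, 1; slopes of the chords Δ_i = (y_(i+1) - y_i)/h_i = -7, 6, -10.
  1·m_0 + 4·m_1 + 1·m_2 = 6(Δ_1 - Δ_0) = 78
  1·m_1 + 4·m_2 + 1·m_3 = 6(Δ_2 - Δ_1) = -96
Clamped end conditions give two more equations: 2h_0·m_0 + h_0·m_1 = 6(Δ_0 - g'(0)) = -36 and h_2·m_2 + 2h_2·m_3 = 6(g'(3) - Δ_2) = 60.
Solving the tridiagonal system: m_0 = -578/15, m_1 = 616/15, m_2 = -716/15, m_3 = 808/15.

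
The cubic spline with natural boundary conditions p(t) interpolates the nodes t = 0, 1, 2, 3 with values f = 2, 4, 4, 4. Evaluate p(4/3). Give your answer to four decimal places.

Let M_i = p''(x_i). Step sizes h_i = 1, 1, 1; slopes of the chords Δ_i = (y_(i+1) - y_i)/h_i = 2, 0, 0.
  1·M_0 + 4·M_1 + 1·M_2 = 6(Δ_1 - Δ_0) = -12
  1·M_1 + 4·M_2 + 1·M_3 = 6(Δ_2 - Δ_1) = 0
Natural end conditions: M_0 = M_3 = 0.
Solving: M_0 = 0, M_1 = -16/5, M_2 = 4/5, M_3 = 0.
On [1, 2], p(t) = 4 + 14/15·(t - 1) - 8/5·(t - 1)² + 2/3·(t - 1)³.
With (t - 1) = 1/3: p(4/3) = 1684/405.

4.1580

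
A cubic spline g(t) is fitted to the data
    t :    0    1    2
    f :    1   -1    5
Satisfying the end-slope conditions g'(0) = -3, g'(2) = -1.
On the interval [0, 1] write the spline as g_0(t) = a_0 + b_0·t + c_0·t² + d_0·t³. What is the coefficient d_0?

5

Let M_i = g''(x_i). Step sizes h_i = 1, 1; slopes of the chords Δ_i = (y_(i+1) - y_i)/h_i = -2, 6.
  1·M_0 + 4·M_1 + 1·M_2 = 6(Δ_1 - Δ_0) = 48
Clamped end conditions give two more equations: 2h_0·M_0 + h_0·M_1 = 6(Δ_0 - g'(0)) = 6 and h_1·M_1 + 2h_1·M_2 = 6(g'(2) - Δ_1) = -42.
Solving the tridiagonal system: M_0 = -8, M_1 = 22, M_2 = -32.
On [0, 1], with g_0(t) = a_0 + b_0·t + c_0·t² + d_0·t³: c_0 = M_0/2 = -4, d_0 = (M_1 - M_0)/(6h_0) = 5, b_0 = Δ_0 - h_0(2M_0 + M_1)/6 = -3.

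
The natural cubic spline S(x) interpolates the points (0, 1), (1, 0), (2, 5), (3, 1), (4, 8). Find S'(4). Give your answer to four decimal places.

10.6964

Let M_i = S''(x_i). Step sizes h_i = 1, 1, 1, 1; slopes of the chords Δ_i = (y_(i+1) - y_i)/h_i = -1, 5, -4, 7.
  1·M_0 + 4·M_1 + 1·M_2 = 6(Δ_1 - Δ_0) = 36
  1·M_1 + 4·M_2 + 1·M_3 = 6(Δ_2 - Δ_1) = -54
  1·M_2 + 4·M_3 + 1·M_4 = 6(Δ_3 - Δ_2) = 66
Natural end conditions: M_0 = M_4 = 0.
Forward elimination and back-substitution give M_0 = 0, M_1 = 411/28, M_2 = -159/7, M_3 = 621/28, M_4 = 0.
On [3, 4], S'(x) = b_3 + 2c_3·(x - 3) + 3d_3·(x - 3)² with b_3 = Δ_3 - h_3(2M_3 + M_4)/6 = -11/28, c_3 = M_3/2 = 621/56, d_3 = (M_4 - M_3)/(6h_3) = -207/56. So S'(4) = 599/56.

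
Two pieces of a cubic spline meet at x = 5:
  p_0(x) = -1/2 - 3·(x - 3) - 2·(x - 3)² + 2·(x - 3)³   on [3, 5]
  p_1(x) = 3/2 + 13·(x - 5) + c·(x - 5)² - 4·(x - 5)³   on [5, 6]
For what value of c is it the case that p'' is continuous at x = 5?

p_0''(x) = -4 + 12·(x - 3), so p_0''(5) = 20. On the right, p_1''(5) = 2c, so c = 10.

10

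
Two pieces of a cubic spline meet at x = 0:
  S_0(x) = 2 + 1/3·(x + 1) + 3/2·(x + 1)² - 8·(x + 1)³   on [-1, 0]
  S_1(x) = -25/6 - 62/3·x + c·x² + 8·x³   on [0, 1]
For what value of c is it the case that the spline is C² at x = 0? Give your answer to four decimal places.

-22.5000

S_0''(x) = 3 - 48·(x + 1), so S_0''(0) = -45. On the right, S_1''(0) = 2c, so c = -45/2.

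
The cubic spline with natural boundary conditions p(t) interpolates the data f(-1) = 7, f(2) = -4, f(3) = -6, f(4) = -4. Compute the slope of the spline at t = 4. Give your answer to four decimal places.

2.9785

Put M_i = p'' at the i-th knot. Here h = (3, 1, 1) and Δ = (-11/3, -2, 2), so the interior equations h_(i-1)·M_(i-1) + 2(h_(i-1)+h_i)·M_i + h_i·M_(i+1) = 6(Δ_i − Δ_(i-1)) read
  3·M_0 + 8·M_1 + 1·M_2 = 6(Δ_1 - Δ_0) = 10
  1·M_1 + 4·M_2 + 1·M_3 = 6(Δ_2 - Δ_1) = 24
Natural end conditions: M_0 = M_3 = 0.
Forward elimination and back-substitution give M_0 = 0, M_1 = 16/31, M_2 = 182/31, M_3 = 0.
On [3, 4], p'(t) = b_2 + 2c_2·(t - 3) + 3d_2·(t - 3)² with b_2 = Δ_2 - h_2(2M_2 + M_3)/6 = 4/93, c_2 = M_2/2 = 91/31, d_2 = (M_3 - M_2)/(6h_2) = -91/93. So p'(4) = 277/93.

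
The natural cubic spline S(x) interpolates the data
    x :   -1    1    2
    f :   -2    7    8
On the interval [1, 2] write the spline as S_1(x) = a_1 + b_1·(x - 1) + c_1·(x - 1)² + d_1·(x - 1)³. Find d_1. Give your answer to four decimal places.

0.5833

Put M_i = S'' at the i-th knot. Here h = (2, 1) and Δ = (9/2, 1), so the interior equations h_(i-1)·M_(i-1) + 2(h_(i-1)+h_i)·M_i + h_i·M_(i+1) = 6(Δ_i − Δ_(i-1)) read
  2·M_0 + 6·M_1 + 1·M_2 = 6(Δ_1 - Δ_0) = -21
Natural end conditions: M_0 = M_2 = 0.
Hence M_0 = 0, M_1 = -7/2, M_2 = 0.
On [1, 2], with S_1(x) = a_1 + b_1·(x - 1) + c_1·(x - 1)² + d_1·(x - 1)³: c_1 = M_1/2 = -7/4, d_1 = (M_2 - M_1)/(6h_1) = 7/12, b_1 = Δ_1 - h_1(2M_1 + M_2)/6 = 13/6.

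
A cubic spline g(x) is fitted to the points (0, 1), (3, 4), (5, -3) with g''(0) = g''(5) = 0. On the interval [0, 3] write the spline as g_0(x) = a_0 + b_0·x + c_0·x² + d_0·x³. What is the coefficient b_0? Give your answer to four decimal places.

Let M_i = g''(x_i). Step sizes h_i = 3, 2; slopes of the chords Δ_i = (y_(i+1) - y_i)/h_i = 1, -7/2.
  3·M_0 + 10·M_1 + 2·M_2 = 6(Δ_1 - Δ_0) = -27
Natural end conditions: M_0 = M_2 = 0.
Solving the tridiagonal system: M_0 = 0, M_1 = -27/10, M_2 = 0.
On [0, 3], with g_0(x) = a_0 + b_0·x + c_0·x² + d_0·x³: c_0 = M_0/2 = 0, d_0 = (M_1 - M_0)/(6h_0) = -3/20, b_0 = Δ_0 - h_0(2M_0 + M_1)/6 = 47/20.

2.3500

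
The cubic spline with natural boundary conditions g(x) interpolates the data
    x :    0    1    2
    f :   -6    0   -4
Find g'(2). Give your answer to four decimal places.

Put M_i = g'' at the i-th knot. Here h = (1, 1) and Δ = (6, -4), so the interior equations h_(i-1)·M_(i-1) + 2(h_(i-1)+h_i)·M_i + h_i·M_(i+1) = 6(Δ_i − Δ_(i-1)) read
  1·M_0 + 4·M_1 + 1·M_2 = 6(Δ_1 - Δ_0) = -60
Natural end conditions: M_0 = M_2 = 0.
Hence M_0 = 0, M_1 = -15, M_2 = 0.
On [1, 2], g'(x) = b_1 + 2c_1·(x - 1) + 3d_1·(x - 1)² with b_1 = Δ_1 - h_1(2M_1 + M_2)/6 = 1, c_1 = M_1/2 = -15/2, d_1 = (M_2 - M_1)/(6h_1) = 5/2. So g'(2) = -13/2.

-6.5000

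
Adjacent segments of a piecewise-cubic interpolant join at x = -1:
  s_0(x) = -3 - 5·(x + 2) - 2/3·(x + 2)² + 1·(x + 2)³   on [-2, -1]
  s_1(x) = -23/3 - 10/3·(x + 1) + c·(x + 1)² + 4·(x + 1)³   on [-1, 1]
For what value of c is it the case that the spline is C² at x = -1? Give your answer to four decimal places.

s_0''(x) = -4/3 + 6·(x + 2), so s_0''(-1) = 14/3. On the right, s_1''(-1) = 2c, so c = 7/3.

2.3333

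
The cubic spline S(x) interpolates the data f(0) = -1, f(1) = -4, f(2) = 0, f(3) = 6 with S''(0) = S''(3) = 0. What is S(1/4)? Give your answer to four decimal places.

-2.1563

Put M_i = S'' at the i-th knot. Here h = (1, 1, 1) and Δ = (-3, 4, 6), so the interior equations h_(i-1)·M_(i-1) + 2(h_(i-1)+h_i)·M_i + h_i·M_(i+1) = 6(Δ_i − Δ_(i-1)) read
  1·M_0 + 4·M_1 + 1·M_2 = 6(Δ_1 - Δ_0) = 42
  1·M_1 + 4·M_2 + 1·M_3 = 6(Δ_2 - Δ_1) = 12
Natural end conditions: M_0 = M_3 = 0.
Forward elimination and back-substitution give M_0 = 0, M_1 = 52/5, M_2 = 2/5, M_3 = 0.
On [0, 1], S(x) = -1 - 71/15·x + 0·x² + 26/15·x³.
With x = 1/4: S(1/4) = -69/32.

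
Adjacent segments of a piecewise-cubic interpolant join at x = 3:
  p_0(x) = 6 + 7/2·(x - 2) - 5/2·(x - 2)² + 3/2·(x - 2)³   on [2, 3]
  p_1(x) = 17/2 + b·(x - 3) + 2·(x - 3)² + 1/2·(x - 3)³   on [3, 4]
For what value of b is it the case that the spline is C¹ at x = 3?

p_0'(x) = 7/2 - 5·(x - 2) + 9/2·(x - 2)², so p_0'(3) = 3. On the right, p_1'(3) = b, so b = 3.

3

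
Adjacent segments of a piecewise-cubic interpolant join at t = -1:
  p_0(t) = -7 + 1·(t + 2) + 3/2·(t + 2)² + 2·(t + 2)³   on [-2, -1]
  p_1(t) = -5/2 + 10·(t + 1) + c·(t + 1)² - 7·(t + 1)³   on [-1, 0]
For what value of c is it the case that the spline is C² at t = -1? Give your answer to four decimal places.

7.5000

p_0''(t) = 3 + 12·(t + 2), so p_0''(-1) = 15. On the right, p_1''(-1) = 2c, so c = 15/2.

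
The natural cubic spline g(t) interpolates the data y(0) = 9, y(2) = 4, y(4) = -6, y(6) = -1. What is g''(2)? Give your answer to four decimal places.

Write m_i for g''(x_i). With h_i = 2, 2, 2 and divided differences Δ_i = -5/2, -5, 5/2, the continuity of g' gives the tridiagonal system
  2·m_0 + 8·m_1 + 2·m_2 = 6(Δ_1 - Δ_0) = -15
  2·m_1 + 8·m_2 + 2·m_3 = 6(Δ_2 - Δ_1) = 45
Natural end conditions: m_0 = m_3 = 0.
Forward elimination and back-substitution give m_0 = 0, m_1 = -7/2, m_2 = 13/2, m_3 = 0.

-3.5000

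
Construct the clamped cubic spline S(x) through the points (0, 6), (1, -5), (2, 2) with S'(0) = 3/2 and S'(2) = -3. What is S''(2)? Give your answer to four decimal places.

Let m_i = S''(x_i). Step sizes h_i = 1, 1; slopes of the chords Δ_i = (y_(i+1) - y_i)/h_i = -11, 7.
  1·m_0 + 4·m_1 + 1·m_2 = 6(Δ_1 - Δ_0) = 108
Clamped end conditions give two more equations: 2h_0·m_0 + h_0·m_1 = 6(Δ_0 - S'(0)) = -75 and h_1·m_1 + 2h_1·m_2 = 6(S'(2) - Δ_1) = -60.
Solving: m_0 = -267/4, m_1 = 117/2, m_2 = -237/4.

-59.2500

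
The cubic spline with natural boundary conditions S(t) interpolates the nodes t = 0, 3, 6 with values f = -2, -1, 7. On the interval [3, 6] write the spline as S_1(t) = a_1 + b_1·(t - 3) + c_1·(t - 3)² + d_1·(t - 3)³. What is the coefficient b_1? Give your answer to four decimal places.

Put m_i = S'' at the i-th knot. Here h = (3, 3) and Δ = (1/3, 8/3), so the interior equations h_(i-1)·m_(i-1) + 2(h_(i-1)+h_i)·m_i + h_i·m_(i+1) = 6(Δ_i − Δ_(i-1)) read
  3·m_0 + 12·m_1 + 3·m_2 = 6(Δ_1 - Δ_0) = 14
Natural end conditions: m_0 = m_2 = 0.
Forward elimination and back-substitution give m_0 = 0, m_1 = 7/6, m_2 = 0.
On [3, 6], with S_1(t) = a_1 + b_1·(t - 3) + c_1·(t - 3)² + d_1·(t - 3)³: c_1 = m_1/2 = 7/12, d_1 = (m_2 - m_1)/(6h_1) = -7/108, b_1 = Δ_1 - h_1(2m_1 + m_2)/6 = 3/2.

1.5000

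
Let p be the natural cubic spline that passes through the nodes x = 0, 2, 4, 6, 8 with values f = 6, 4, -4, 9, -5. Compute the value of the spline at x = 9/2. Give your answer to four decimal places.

-1.4205

Put σ_i = p'' at the i-th knot. Here h = (2, 2, 2, 2) and Δ = (-1, -4, 13/2, -7), so the interior equations h_(i-1)·σ_(i-1) + 2(h_(i-1)+h_i)·σ_i + h_i·σ_(i+1) = 6(Δ_i − Δ_(i-1)) read
  2·σ_0 + 8·σ_1 + 2·σ_2 = 6(Δ_1 - Δ_0) = -18
  2·σ_1 + 8·σ_2 + 2·σ_3 = 6(Δ_2 - Δ_1) = 63
  2·σ_2 + 8·σ_3 + 2·σ_4 = 6(Δ_3 - Δ_2) = -81
Natural end conditions: σ_0 = σ_4 = 0.
Forward elimination and back-substitution give σ_0 = 0, σ_1 = -603/112, σ_2 = 351/28, σ_3 = -1485/112, σ_4 = 0.
On [4, 6], p(x) = -4 + 41/16·(x - 4) + 351/56·(x - 4)² - 963/448·(x - 4)³.
With (x - 4) = 1/2: p(9/2) = -5091/3584.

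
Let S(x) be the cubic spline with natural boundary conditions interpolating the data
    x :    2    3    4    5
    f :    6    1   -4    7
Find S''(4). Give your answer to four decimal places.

Put M_i = S'' at the i-th knot. Here h = (1, 1, 1) and Δ = (-5, -5, 11), so the interior equations h_(i-1)·M_(i-1) + 2(h_(i-1)+h_i)·M_i + h_i·M_(i+1) = 6(Δ_i − Δ_(i-1)) read
  1·M_0 + 4·M_1 + 1·M_2 = 6(Δ_1 - Δ_0) = 0
  1·M_1 + 4·M_2 + 1·M_3 = 6(Δ_2 - Δ_1) = 96
Natural end conditions: M_0 = M_3 = 0.
Solving: M_0 = 0, M_1 = -32/5, M_2 = 128/5, M_3 = 0.

25.6000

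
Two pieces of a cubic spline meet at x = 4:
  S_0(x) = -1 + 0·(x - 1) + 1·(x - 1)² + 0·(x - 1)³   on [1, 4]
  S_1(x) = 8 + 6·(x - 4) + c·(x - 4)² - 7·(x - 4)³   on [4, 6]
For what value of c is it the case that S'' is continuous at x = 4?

1

S_0''(x) = 2 + 0·(x - 1), so S_0''(4) = 2. On the right, S_1''(4) = 2c, so c = 1.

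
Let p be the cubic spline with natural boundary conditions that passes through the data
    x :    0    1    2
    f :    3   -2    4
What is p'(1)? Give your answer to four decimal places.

0.5000

With m_i denoting the second derivative at x_i, h_i = 1, 1, and Δ_i = (y_(i+1) − y_i)/h_i = -5, 6:
  1·m_0 + 4·m_1 + 1·m_2 = 6(Δ_1 - Δ_0) = 66
Natural end conditions: m_0 = m_2 = 0.
Solving the tridiagonal system: m_0 = 0, m_1 = 33/2, m_2 = 0.
On [1, 2], p'(x) = b_1 + 2c_1·(x - 1) + 3d_1·(x - 1)² with b_1 = Δ_1 - h_1(2m_1 + m_2)/6 = 1/2, c_1 = m_1/2 = 33/4, d_1 = (m_2 - m_1)/(6h_1) = -11/4. So p'(1) = 1/2.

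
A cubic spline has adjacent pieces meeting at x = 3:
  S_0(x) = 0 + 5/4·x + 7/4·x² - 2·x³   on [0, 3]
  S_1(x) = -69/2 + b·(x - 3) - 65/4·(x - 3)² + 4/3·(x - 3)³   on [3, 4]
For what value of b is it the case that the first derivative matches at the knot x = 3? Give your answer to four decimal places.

S_0'(x) = 5/4 + 7/2·x - 6·x², so S_0'(3) = -169/4. On the right, S_1'(3) = b, so b = -169/4.

-42.2500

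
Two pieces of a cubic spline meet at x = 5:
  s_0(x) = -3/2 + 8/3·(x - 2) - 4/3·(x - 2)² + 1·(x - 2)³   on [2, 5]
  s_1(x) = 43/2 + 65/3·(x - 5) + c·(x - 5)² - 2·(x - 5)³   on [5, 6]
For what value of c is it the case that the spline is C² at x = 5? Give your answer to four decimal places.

7.6667

s_0''(x) = -8/3 + 6·(x - 2), so s_0''(5) = 46/3. On the right, s_1''(5) = 2c, so c = 23/3.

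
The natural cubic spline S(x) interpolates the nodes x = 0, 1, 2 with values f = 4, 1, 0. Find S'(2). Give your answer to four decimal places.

Let σ_i = S''(x_i). Step sizes h_i = 1, 1; slopes of the chords Δ_i = (y_(i+1) - y_i)/h_i = -3, -1.
  1·σ_0 + 4·σ_1 + 1·σ_2 = 6(Δ_1 - Δ_0) = 12
Natural end conditions: σ_0 = σ_2 = 0.
Solving the tridiagonal system: σ_0 = 0, σ_1 = 3, σ_2 = 0.
On [1, 2], S'(x) = b_1 + 2c_1·(x - 1) + 3d_1·(x - 1)² with b_1 = Δ_1 - h_1(2σ_1 + σ_2)/6 = -2, c_1 = σ_1/2 = 3/2, d_1 = (σ_2 - σ_1)/(6h_1) = -1/2. So S'(2) = -1/2.

-0.5000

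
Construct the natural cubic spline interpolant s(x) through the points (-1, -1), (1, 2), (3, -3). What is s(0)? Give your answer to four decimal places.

Put M_i = s'' at the i-th knot. Here h = (2, 2) and Δ = (3/2, -5/2), so the interior equations h_(i-1)·M_(i-1) + 2(h_(i-1)+h_i)·M_i + h_i·M_(i+1) = 6(Δ_i − Δ_(i-1)) read
  2·M_0 + 8·M_1 + 2·M_2 = 6(Δ_1 - Δ_0) = -24
Natural end conditions: M_0 = M_2 = 0.
Forward elimination and back-substitution give M_0 = 0, M_1 = -3, M_2 = 0.
On [-1, 1], s(x) = -1 + 5/2·(x + 1) + 0·(x + 1)² - 1/4·(x + 1)³.
With (x + 1) = 1: s(0) = 5/4.

1.2500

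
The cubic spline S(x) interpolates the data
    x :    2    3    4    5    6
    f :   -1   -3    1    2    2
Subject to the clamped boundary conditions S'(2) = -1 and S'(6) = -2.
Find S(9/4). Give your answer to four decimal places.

Put m_i = S'' at the i-th knot. Here h = (1, 1, 1, 1) and Δ = (-2, 4, 1, 0), so the interior equations h_(i-1)·m_(i-1) + 2(h_(i-1)+h_i)·m_i + h_i·m_(i+1) = 6(Δ_i − Δ_(i-1)) read
  1·m_0 + 4·m_1 + 1·m_2 = 6(Δ_1 - Δ_0) = 36
  1·m_1 + 4·m_2 + 1·m_3 = 6(Δ_2 - Δ_1) = -18
  1·m_2 + 4·m_3 + 1·m_4 = 6(Δ_3 - Δ_2) = -6
Clamped end conditions give two more equations: 2h_0·m_0 + h_0·m_1 = 6(Δ_0 - S'(2)) = -6 and h_3·m_3 + 2h_3·m_4 = 6(S'(6) - Δ_3) = -12.
Hence m_0 = -137/14, m_1 = 95/7, m_2 = -17/2, m_3 = 17/7, m_4 = -101/14.
On [2, 3], S(x) = -1 - 1·(x - 2) - 137/28·(x - 2)² + 109/28·(x - 2)³.
With (x - 2) = 1/4: S(9/4) = -2679/1792.

-1.4950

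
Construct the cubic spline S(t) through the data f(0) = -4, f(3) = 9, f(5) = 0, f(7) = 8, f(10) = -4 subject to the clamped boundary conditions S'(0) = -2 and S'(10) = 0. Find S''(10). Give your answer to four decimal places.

With M_i denoting the second derivative at x_i, h_i = 3, 2, 2, 3, and Δ_i = (y_(i+1) − y_i)/h_i = 13/3, -9/2, 4, -4:
  3·M_0 + 10·M_1 + 2·M_2 = 6(Δ_1 - Δ_0) = -53
  2·M_1 + 8·M_2 + 2·M_3 = 6(Δ_2 - Δ_1) = 51
  2·M_2 + 10·M_3 + 3·M_4 = 6(Δ_3 - Δ_2) = -48
Clamped end conditions give two more equations: 2h_0·M_0 + h_0·M_1 = 6(Δ_0 - S'(0)) = 38 and h_3·M_3 + 2h_3·M_4 = 6(S'(10) - Δ_3) = 24.
Solving the tridiagonal system: M_0 = 2435/204, M_1 = -381/34, M_2 = 93/8, M_3 = -333/34, M_4 = 605/68.

8.8971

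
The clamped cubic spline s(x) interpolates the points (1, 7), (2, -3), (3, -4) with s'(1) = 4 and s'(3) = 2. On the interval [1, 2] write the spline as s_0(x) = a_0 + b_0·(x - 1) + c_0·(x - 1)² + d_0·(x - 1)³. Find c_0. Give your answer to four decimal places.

-28.2500

With m_i denoting the second derivative at x_i, h_i = 1, 1, and Δ_i = (y_(i+1) − y_i)/h_i = -10, -1:
  1·m_0 + 4·m_1 + 1·m_2 = 6(Δ_1 - Δ_0) = 54
Clamped end conditions give two more equations: 2h_0·m_0 + h_0·m_1 = 6(Δ_0 - s'(1)) = -84 and h_1·m_1 + 2h_1·m_2 = 6(s'(3) - Δ_1) = 18.
Hence m_0 = -113/2, m_1 = 29, m_2 = -11/2.
On [1, 2], with s_0(x) = a_0 + b_0·(x - 1) + c_0·(x - 1)² + d_0·(x - 1)³: c_0 = m_0/2 = -113/4, d_0 = (m_1 - m_0)/(6h_0) = 57/4, b_0 = Δ_0 - h_0(2m_0 + m_1)/6 = 4.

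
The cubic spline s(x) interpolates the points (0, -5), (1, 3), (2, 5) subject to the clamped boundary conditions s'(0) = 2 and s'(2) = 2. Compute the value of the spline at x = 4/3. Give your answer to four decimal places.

4.3333

With M_i denoting the second derivative at x_i, h_i = 1, 1, and Δ_i = (y_(i+1) − y_i)/h_i = 8, 2:
  1·M_0 + 4·M_1 + 1·M_2 = 6(Δ_1 - Δ_0) = -36
Clamped end conditions give two more equations: 2h_0·M_0 + h_0·M_1 = 6(Δ_0 - s'(0)) = 36 and h_1·M_1 + 2h_1·M_2 = 6(s'(2) - Δ_1) = 0.
Hence M_0 = 27, M_1 = -18, M_2 = 9.
On [1, 2], s(x) = 3 + 13/2·(x - 1) - 9·(x - 1)² + 9/2·(x - 1)³.
With (x - 1) = 1/3: s(4/3) = 13/3.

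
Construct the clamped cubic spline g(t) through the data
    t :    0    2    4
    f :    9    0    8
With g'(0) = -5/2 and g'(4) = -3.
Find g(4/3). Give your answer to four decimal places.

Put m_i = g'' at the i-th knot. Here h = (2, 2) and Δ = (-9/2, 4), so the interior equations h_(i-1)·m_(i-1) + 2(h_(i-1)+h_i)·m_i + h_i·m_(i+1) = 6(Δ_i − Δ_(i-1)) read
  2·m_0 + 8·m_1 + 2·m_2 = 6(Δ_1 - Δ_0) = 51
Clamped end conditions give two more equations: 2h_0·m_0 + h_0·m_1 = 6(Δ_0 - g'(0)) = -12 and h_1·m_1 + 2h_1·m_2 = 6(g'(4) - Δ_1) = -42.
Solving: m_0 = -19/2, m_1 = 13, m_2 = -17.
On [0, 2], g(t) = 9 - 5/2·t - 19/4·t² + 15/8·t³.
With t = 4/3: g(4/3) = 5/3.

1.6667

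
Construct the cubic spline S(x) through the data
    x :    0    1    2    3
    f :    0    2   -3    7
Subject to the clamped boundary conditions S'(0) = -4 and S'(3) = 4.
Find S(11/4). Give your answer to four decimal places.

5.0281

Write σ_i for S''(x_i). With h_i = 1, 1, 1 and divided differences Δ_i = 2, -5, 10, the continuity of S' gives the tridiagonal system
  1·σ_0 + 4·σ_1 + 1·σ_2 = 6(Δ_1 - Δ_0) = -42
  1·σ_1 + 4·σ_2 + 1·σ_3 = 6(Δ_2 - Δ_1) = 90
Clamped end conditions give two more equations: 2h_0·σ_0 + h_0·σ_1 = 6(Δ_0 - S'(0)) = 36 and h_2·σ_2 + 2h_2·σ_3 = 6(S'(3) - Δ_2) = -36.
Hence σ_0 = 482/15, σ_1 = -424/15, σ_2 = 584/15, σ_3 = -562/15.
On [2, 3], S(x) = -3 + 49/15·(x - 2) + 292/15·(x - 2)² - 191/15·(x - 2)³.
With (x - 2) = 3/4: S(11/4) = 1609/320.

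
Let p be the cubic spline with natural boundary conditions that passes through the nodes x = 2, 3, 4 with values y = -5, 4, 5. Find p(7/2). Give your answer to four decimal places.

5.2500

Let σ_i = p''(x_i). Step sizes h_i = 1, 1; slopes of the chords Δ_i = (y_(i+1) - y_i)/h_i = 9, 1.
  1·σ_0 + 4·σ_1 + 1·σ_2 = 6(Δ_1 - Δ_0) = -48
Natural end conditions: σ_0 = σ_2 = 0.
Solving the tridiagonal system: σ_0 = 0, σ_1 = -12, σ_2 = 0.
On [3, 4], p(x) = 4 + 5·(x - 3) - 6·(x - 3)² + 2·(x - 3)³.
With (x - 3) = 1/2: p(7/2) = 21/4.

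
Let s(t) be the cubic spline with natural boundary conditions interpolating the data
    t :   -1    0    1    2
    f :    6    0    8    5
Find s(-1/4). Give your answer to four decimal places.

With m_i denoting the second derivative at x_i, h_i = 1, 1, 1, and Δ_i = (y_(i+1) − y_i)/h_i = -6, 8, -3:
  1·m_0 + 4·m_1 + 1·m_2 = 6(Δ_1 - Δ_0) = 84
  1·m_1 + 4·m_2 + 1·m_3 = 6(Δ_2 - Δ_1) = -66
Natural end conditions: m_0 = m_3 = 0.
Forward elimination and back-substitution give m_0 = 0, m_1 = 134/5, m_2 = -116/5, m_3 = 0.
On [-1, 0], s(t) = 6 - 157/15·(t + 1) + 0·(t + 1)² + 67/15·(t + 1)³.
With (t + 1) = 3/4: s(-1/4) = 11/320.

0.0344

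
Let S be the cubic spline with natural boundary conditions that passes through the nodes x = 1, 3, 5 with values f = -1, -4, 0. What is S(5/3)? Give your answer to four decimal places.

-2.5185

Let σ_i = S''(x_i). Step sizes h_i = 2, 2; slopes of the chords Δ_i = (y_(i+1) - y_i)/h_i = -3/2, 2.
  2·σ_0 + 8·σ_1 + 2·σ_2 = 6(Δ_1 - Δ_0) = 21
Natural end conditions: σ_0 = σ_2 = 0.
Hence σ_0 = 0, σ_1 = 21/8, σ_2 = 0.
On [1, 3], S(x) = -1 - 19/8·(x - 1) + 0·(x - 1)² + 7/32·(x - 1)³.
With (x - 1) = 2/3: S(5/3) = -68/27.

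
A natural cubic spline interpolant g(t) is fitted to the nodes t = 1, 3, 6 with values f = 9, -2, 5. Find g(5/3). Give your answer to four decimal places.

Put M_i = g'' at the i-th knot. Here h = (2, 3) and Δ = (-11/2, 7/3), so the interior equations h_(i-1)·M_(i-1) + 2(h_(i-1)+h_i)·M_i + h_i·M_(i+1) = 6(Δ_i − Δ_(i-1)) read
  2·M_0 + 10·M_1 + 3·M_2 = 6(Δ_1 - Δ_0) = 47
Natural end conditions: M_0 = M_2 = 0.
Solving the tridiagonal system: M_0 = 0, M_1 = 47/10, M_2 = 0.
On [1, 3], g(t) = 9 - 106/15·(t - 1) + 0·(t - 1)² + 47/120·(t - 1)³.
With (t - 1) = 2/3: g(5/3) = 1784/405.

4.4049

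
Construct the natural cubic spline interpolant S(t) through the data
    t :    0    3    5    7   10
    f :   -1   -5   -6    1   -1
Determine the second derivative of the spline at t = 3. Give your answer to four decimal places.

Let M_i = S''(x_i). Step sizes h_i = 3, 2, 2, 3; slopes of the chords Δ_i = (y_(i+1) - y_i)/h_i = -4/3, -1/2, 7/2, -2/3.
  3·M_0 + 10·M_1 + 2·M_2 = 6(Δ_1 - Δ_0) = 5
  2·M_1 + 8·M_2 + 2·M_3 = 6(Δ_2 - Δ_1) = 24
  2·M_2 + 10·M_3 + 3·M_4 = 6(Δ_3 - Δ_2) = -25
Natural end conditions: M_0 = M_4 = 0.
Solving the tridiagonal system: M_0 = 0, M_1 = -5/18, M_2 = 35/9, M_3 = -59/18, M_4 = 0.

-0.2778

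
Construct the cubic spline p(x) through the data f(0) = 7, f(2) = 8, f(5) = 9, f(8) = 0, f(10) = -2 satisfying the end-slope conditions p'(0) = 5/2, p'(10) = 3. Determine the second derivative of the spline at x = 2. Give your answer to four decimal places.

1.2778

With M_i denoting the second derivative at x_i, h_i = 2, 3, 3, 2, and Δ_i = (y_(i+1) − y_i)/h_i = 1/2, 1/3, -3, -1:
  2·M_0 + 10·M_1 + 3·M_2 = 6(Δ_1 - Δ_0) = -1
  3·M_1 + 12·M_2 + 3·M_3 = 6(Δ_2 - Δ_1) = -20
  3·M_2 + 10·M_3 + 2·M_4 = 6(Δ_3 - Δ_2) = 12
Clamped end conditions give two more equations: 2h_0·M_0 + h_0·M_1 = 6(Δ_0 - p'(0)) = -12 and h_3·M_3 + 2h_3·M_4 = 6(p'(10) - Δ_3) = 24.
Hence M_0 = -131/36, M_1 = 23/18, M_2 = -13/6, M_3 = 13/18, M_4 = 203/36.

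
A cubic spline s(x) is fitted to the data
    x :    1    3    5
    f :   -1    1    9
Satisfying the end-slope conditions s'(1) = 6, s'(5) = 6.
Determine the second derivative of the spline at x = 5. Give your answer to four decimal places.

Let M_i = s''(x_i). Step sizes h_i = 2, 2; slopes of the chords Δ_i = (y_(i+1) - y_i)/h_i = 1, 4.
  2·M_0 + 8·M_1 + 2·M_2 = 6(Δ_1 - Δ_0) = 18
Clamped end conditions give two more equations: 2h_0·M_0 + h_0·M_1 = 6(Δ_0 - s'(1)) = -30 and h_1·M_1 + 2h_1·M_2 = 6(s'(5) - Δ_1) = 12.
Hence M_0 = -39/4, M_1 = 9/2, M_2 = 3/4.

0.7500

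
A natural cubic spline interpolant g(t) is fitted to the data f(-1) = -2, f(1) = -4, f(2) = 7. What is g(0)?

With M_i denoting the second derivative at x_i, h_i = 2, 1, and Δ_i = (y_(i+1) − y_i)/h_i = -1, 11:
  2·M_0 + 6·M_1 + 1·M_2 = 6(Δ_1 - Δ_0) = 72
Natural end conditions: M_0 = M_2 = 0.
Solving the tridiagonal system: M_0 = 0, M_1 = 12, M_2 = 0.
On [-1, 1], g(t) = -2 - 5·(t + 1) + 0·(t + 1)² + 1·(t + 1)³.
With (t + 1) = 1: g(0) = -6.

-6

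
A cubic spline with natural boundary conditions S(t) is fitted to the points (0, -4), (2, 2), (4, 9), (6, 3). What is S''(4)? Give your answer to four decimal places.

-5.3000

Put σ_i = S'' at the i-th knot. Here h = (2, 2, 2) and Δ = (3, 7/2, -3), so the interior equations h_(i-1)·σ_(i-1) + 2(h_(i-1)+h_i)·σ_i + h_i·σ_(i+1) = 6(Δ_i − Δ_(i-1)) read
  2·σ_0 + 8·σ_1 + 2·σ_2 = 6(Δ_1 - Δ_0) = 3
  2·σ_1 + 8·σ_2 + 2·σ_3 = 6(Δ_2 - Δ_1) = -39
Natural end conditions: σ_0 = σ_3 = 0.
Forward elimination and back-substitution give σ_0 = 0, σ_1 = 17/10, σ_2 = -53/10, σ_3 = 0.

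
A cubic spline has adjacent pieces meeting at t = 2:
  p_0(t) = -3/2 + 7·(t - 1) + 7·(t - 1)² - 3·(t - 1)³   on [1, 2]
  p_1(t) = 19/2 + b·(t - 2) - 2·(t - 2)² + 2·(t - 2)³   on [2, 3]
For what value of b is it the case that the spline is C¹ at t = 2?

p_0'(t) = 7 + 14·(t - 1) - 9·(t - 1)², so p_0'(2) = 12. On the right, p_1'(2) = b, so b = 12.

12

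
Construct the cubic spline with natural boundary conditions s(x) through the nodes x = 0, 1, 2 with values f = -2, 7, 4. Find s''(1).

Put M_i = s'' at the i-th knot. Here h = (1, 1) and Δ = (9, -3), so the interior equations h_(i-1)·M_(i-1) + 2(h_(i-1)+h_i)·M_i + h_i·M_(i+1) = 6(Δ_i − Δ_(i-1)) read
  1·M_0 + 4·M_1 + 1·M_2 = 6(Δ_1 - Δ_0) = -72
Natural end conditions: M_0 = M_2 = 0.
Hence M_0 = 0, M_1 = -18, M_2 = 0.

-18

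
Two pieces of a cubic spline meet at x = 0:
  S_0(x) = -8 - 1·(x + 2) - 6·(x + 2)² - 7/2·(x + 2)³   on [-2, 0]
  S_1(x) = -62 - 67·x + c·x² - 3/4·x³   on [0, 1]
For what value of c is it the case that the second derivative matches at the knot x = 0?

-27

S_0''(x) = -12 - 21·(x + 2), so S_0''(0) = -54. On the right, S_1''(0) = 2c, so c = -27.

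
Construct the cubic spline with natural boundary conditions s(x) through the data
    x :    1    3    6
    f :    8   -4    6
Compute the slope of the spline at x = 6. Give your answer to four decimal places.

6.1333

Put M_i = s'' at the i-th knot. Here h = (2, 3) and Δ = (-6, 10/3), so the interior equations h_(i-1)·M_(i-1) + 2(h_(i-1)+h_i)·M_i + h_i·M_(i+1) = 6(Δ_i − Δ_(i-1)) read
  2·M_0 + 10·M_1 + 3·M_2 = 6(Δ_1 - Δ_0) = 56
Natural end conditions: M_0 = M_2 = 0.
Hence M_0 = 0, M_1 = 28/5, M_2 = 0.
On [3, 6], s'(x) = b_1 + 2c_1·(x - 3) + 3d_1·(x - 3)² with b_1 = Δ_1 - h_1(2M_1 + M_2)/6 = -34/15, c_1 = M_1/2 = 14/5, d_1 = (M_2 - M_1)/(6h_1) = -14/45. So s'(6) = 92/15.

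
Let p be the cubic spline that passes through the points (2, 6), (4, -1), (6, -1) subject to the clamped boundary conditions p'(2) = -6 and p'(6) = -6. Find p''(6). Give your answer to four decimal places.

-11.6250

With σ_i denoting the second derivative at x_i, h_i = 2, 2, and Δ_i = (y_(i+1) − y_i)/h_i = -7/2, 0:
  2·σ_0 + 8·σ_1 + 2·σ_2 = 6(Δ_1 - Δ_0) = 21
Clamped end conditions give two more equations: 2h_0·σ_0 + h_0·σ_1 = 6(Δ_0 - p'(2)) = 15 and h_1·σ_1 + 2h_1·σ_2 = 6(p'(6) - Δ_1) = -36.
Solving: σ_0 = 9/8, σ_1 = 21/4, σ_2 = -93/8.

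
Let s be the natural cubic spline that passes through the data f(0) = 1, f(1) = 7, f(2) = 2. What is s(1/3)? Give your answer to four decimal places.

Put σ_i = s'' at the i-th knot. Here h = (1, 1) and Δ = (6, -5), so the interior equations h_(i-1)·σ_(i-1) + 2(h_(i-1)+h_i)·σ_i + h_i·σ_(i+1) = 6(Δ_i − Δ_(i-1)) read
  1·σ_0 + 4·σ_1 + 1·σ_2 = 6(Δ_1 - Δ_0) = -66
Natural end conditions: σ_0 = σ_2 = 0.
Hence σ_0 = 0, σ_1 = -33/2, σ_2 = 0.
On [0, 1], s(x) = 1 + 35/4·x + 0·x² - 11/4·x³.
With x = 1/3: s(1/3) = 103/27.

3.8148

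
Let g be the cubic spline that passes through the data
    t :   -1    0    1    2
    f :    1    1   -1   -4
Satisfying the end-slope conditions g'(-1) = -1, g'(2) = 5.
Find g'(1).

Write M_i for g''(x_i). With h_i = 1, 1, 1 and divided differences Δ_i = 0, -2, -3, the continuity of g' gives the tridiagonal system
  1·M_0 + 4·M_1 + 1·M_2 = 6(Δ_1 - Δ_0) = -12
  1·M_1 + 4·M_2 + 1·M_3 = 6(Δ_2 - Δ_1) = -6
Clamped end conditions give two more equations: 2h_0·M_0 + h_0·M_1 = 6(Δ_0 - g'(-1)) = 6 and h_2·M_2 + 2h_2·M_3 = 6(g'(2) - Δ_2) = 48.
Hence M_0 = 4, M_1 = -2, M_2 = -8, M_3 = 28.
On [1, 2], g'(t) = b_2 + 2c_2·(t - 1) + 3d_2·(t - 1)² with b_2 = Δ_2 - h_2(2M_2 + M_3)/6 = -5, c_2 = M_2/2 = -4, d_2 = (M_3 - M_2)/(6h_2) = 6. So g'(1) = -5.

-5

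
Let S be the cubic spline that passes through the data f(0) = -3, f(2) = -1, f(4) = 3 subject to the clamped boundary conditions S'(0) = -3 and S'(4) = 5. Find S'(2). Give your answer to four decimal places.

1.7500

Put σ_i = S'' at the i-th knot. Here h = (2, 2) and Δ = (1, 2), so the interior equations h_(i-1)·σ_(i-1) + 2(h_(i-1)+h_i)·σ_i + h_i·σ_(i+1) = 6(Δ_i − Δ_(i-1)) read
  2·σ_0 + 8·σ_1 + 2·σ_2 = 6(Δ_1 - Δ_0) = 6
Clamped end conditions give two more equations: 2h_0·σ_0 + h_0·σ_1 = 6(Δ_0 - S'(0)) = 24 and h_1·σ_1 + 2h_1·σ_2 = 6(S'(4) - Δ_1) = 18.
Solving: σ_0 = 29/4, σ_1 = -5/2, σ_2 = 23/4.
On [2, 4], S'(x) = b_1 + 2c_1·(x - 2) + 3d_1·(x - 2)² with b_1 = Δ_1 - h_1(2σ_1 + σ_2)/6 = 7/4, c_1 = σ_1/2 = -5/4, d_1 = (σ_2 - σ_1)/(6h_1) = 11/16. So S'(2) = 7/4.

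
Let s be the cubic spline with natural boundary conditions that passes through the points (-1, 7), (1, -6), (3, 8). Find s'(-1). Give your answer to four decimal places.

-9.8750

Write m_i for s''(x_i). With h_i = 2, 2 and divided differences Δ_i = -13/2, 7, the continuity of s' gives the tridiagonal system
  2·m_0 + 8·m_1 + 2·m_2 = 6(Δ_1 - Δ_0) = 81
Natural end conditions: m_0 = m_2 = 0.
Solving the tridiagonal system: m_0 = 0, m_1 = 81/8, m_2 = 0.
On [-1, 1], s'(t) = b_0 + 2c_0·(t + 1) + 3d_0·(t + 1)² with b_0 = Δ_0 - h_0(2m_0 + m_1)/6 = -79/8, c_0 = m_0/2 = 0, d_0 = (m_1 - m_0)/(6h_0) = 27/32. So s'(-1) = -79/8.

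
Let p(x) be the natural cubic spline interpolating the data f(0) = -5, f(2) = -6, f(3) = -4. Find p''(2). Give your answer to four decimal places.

2.5000

Let M_i = p''(x_i). Step sizes h_i = 2, 1; slopes of the chords Δ_i = (y_(i+1) - y_i)/h_i = -1/2, 2.
  2·M_0 + 6·M_1 + 1·M_2 = 6(Δ_1 - Δ_0) = 15
Natural end conditions: M_0 = M_2 = 0.
Forward elimination and back-substitution give M_0 = 0, M_1 = 5/2, M_2 = 0.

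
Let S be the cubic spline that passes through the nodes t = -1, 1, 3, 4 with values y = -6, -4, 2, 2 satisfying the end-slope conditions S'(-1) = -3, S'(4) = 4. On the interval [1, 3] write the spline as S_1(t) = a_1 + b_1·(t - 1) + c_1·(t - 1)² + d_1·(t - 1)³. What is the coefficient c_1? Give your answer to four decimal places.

0.8696

With m_i denoting the second derivative at x_i, h_i = 2, 2, 1, and Δ_i = (y_(i+1) − y_i)/h_i = 1, 3, 0:
  2·m_0 + 8·m_1 + 2·m_2 = 6(Δ_1 - Δ_0) = 12
  2·m_1 + 6·m_2 + 1·m_3 = 6(Δ_2 - Δ_1) = -18
Clamped end conditions give two more equations: 2h_0·m_0 + h_0·m_1 = 6(Δ_0 - S'(-1)) = 24 and h_2·m_2 + 2h_2·m_3 = 6(S'(4) - Δ_2) = 24.
Solving the tridiagonal system: m_0 = 118/23, m_1 = 40/23, m_2 = -140/23, m_3 = 346/23.
On [1, 3], with S_1(t) = a_1 + b_1·(t - 1) + c_1·(t - 1)² + d_1·(t - 1)³: c_1 = m_1/2 = 20/23, d_1 = (m_2 - m_1)/(6h_1) = -15/23, b_1 = Δ_1 - h_1(2m_1 + m_2)/6 = 89/23.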